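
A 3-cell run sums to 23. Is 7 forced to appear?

No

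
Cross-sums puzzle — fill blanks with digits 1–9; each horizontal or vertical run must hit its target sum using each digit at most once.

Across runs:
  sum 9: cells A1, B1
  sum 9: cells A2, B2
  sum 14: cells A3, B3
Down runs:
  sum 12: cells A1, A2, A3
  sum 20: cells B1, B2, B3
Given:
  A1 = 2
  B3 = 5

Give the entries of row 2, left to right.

1, 8

B1 = 9 − 2 = 7 completes the 9 across.
B2 = 20 − 12 = 8 completes the 20 down.
A3 = 14 − 5 = 9 completes the 14 across.
A2 = 9 − 8 = 1 completes the 9 across.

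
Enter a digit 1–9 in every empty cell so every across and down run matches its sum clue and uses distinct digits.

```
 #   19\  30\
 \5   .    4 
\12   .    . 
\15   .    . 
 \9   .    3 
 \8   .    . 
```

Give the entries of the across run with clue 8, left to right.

R1C1 = 5 − 4 = 1 completes the 5 across.
R4C1 = 9 − 3 = 6 completes the 9 across.
Given what's placed, R5C2 must be 6 to fit the 8 across and 30 down.
Given what's placed, R3C1 must be 7 to fit the 15 across and 19 down.
R3C2 = 15 − 7 = 8 completes the 15 across.
R5C1 = 8 − 6 = 2 completes the 8 across.
R2C1 = 19 − 16 = 3 completes the 19 down.
R2C2 = 12 − 3 = 9 completes the 12 across.

2 6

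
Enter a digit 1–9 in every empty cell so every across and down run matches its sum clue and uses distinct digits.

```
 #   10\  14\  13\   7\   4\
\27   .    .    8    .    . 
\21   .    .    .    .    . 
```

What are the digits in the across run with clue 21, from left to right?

1, 8, 5, 4, 3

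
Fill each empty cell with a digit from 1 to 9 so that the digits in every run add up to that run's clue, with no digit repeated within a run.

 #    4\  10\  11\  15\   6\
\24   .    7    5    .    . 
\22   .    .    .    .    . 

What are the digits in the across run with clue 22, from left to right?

1, 3, 6, 7, 5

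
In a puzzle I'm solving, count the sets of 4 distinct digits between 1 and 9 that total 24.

8

4 distinct digits from 1–9 sum between 10 and 30.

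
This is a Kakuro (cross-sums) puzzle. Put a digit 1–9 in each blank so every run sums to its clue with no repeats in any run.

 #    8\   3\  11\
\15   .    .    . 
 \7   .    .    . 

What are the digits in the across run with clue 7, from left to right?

2 1 4

7 in 3 cells must be {1,2,4}; 3 in 2 cells must be {1,2}.
Nothing is forced directly, so branch on R1C2, whose candidates are 1 or 2. If R1C2 = 1: that forces R2C2 = 2, R2C3 = 4, after which R1C3 would have to be in {5,6,8,9} for the 15 across but in {7} for the 11 down — contradiction. So R1C2 = 2.
R2C2 = 3 − 2 = 1 completes the 3 down.
Given what's placed, R2C1 must be 2 to fit the 7 across and 8 down.
R2C3 = 7 − 3 = 4 completes the 7 across.
R1C1 = 8 − 2 = 6 completes the 8 down.
R1C3 = 15 − 8 = 7 completes the 15 across.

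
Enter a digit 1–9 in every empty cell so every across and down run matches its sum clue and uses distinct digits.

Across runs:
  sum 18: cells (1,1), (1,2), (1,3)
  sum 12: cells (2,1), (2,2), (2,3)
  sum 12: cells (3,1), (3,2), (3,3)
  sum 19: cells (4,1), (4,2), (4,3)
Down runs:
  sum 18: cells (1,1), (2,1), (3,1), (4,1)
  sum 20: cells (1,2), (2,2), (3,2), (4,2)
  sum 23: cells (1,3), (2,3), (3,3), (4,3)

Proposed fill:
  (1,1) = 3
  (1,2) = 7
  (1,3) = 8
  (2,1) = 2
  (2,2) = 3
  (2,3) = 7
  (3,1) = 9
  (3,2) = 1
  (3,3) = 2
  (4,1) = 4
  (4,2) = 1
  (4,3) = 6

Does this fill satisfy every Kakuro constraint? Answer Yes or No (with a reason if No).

No — the across run (4,1)–(4,3) sums to 11, not 19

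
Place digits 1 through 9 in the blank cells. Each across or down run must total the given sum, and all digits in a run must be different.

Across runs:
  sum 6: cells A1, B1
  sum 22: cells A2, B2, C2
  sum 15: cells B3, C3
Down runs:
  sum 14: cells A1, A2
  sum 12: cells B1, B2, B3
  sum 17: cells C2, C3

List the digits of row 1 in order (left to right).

5 1

17 in 2 cells must be {8,9}.
The 6 across and the 14 down share only 5, so A1 = 5.
B1 = 6 − 5 = 1 completes the 6 across.
A2 = 14 − 5 = 9 completes the 14 down.
C2 = 8: the only remaining digit allowed by both the 22 across and the 17 down.
C3 = 17 − 8 = 9 completes the 17 down.
B2 = 22 − 17 = 5 completes the 22 across.
B3 = 15 − 9 = 6 completes the 15 across.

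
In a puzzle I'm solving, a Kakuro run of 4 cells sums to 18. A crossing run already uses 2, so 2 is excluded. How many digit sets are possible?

5

4 distinct digits from 1–9 sum between 10 and 30.
Dropping sets that contain 2.
Enumerating: {1,3,5,9}, {1,3,6,8}, {1,4,5,8}, {1,4,6,7}, {3,4,5,6}.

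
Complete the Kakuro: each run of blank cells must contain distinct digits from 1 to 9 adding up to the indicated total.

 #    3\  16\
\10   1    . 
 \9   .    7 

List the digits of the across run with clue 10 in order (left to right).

1, 9

3 in 2 cells must be {1,2}; 16 in 2 cells must be {7,9}.
R1C2 = 10 − 1 = 9 completes the 10 across.
R2C1 = 9 − 7 = 2 completes the 9 across.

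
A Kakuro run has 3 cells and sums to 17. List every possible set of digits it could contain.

3 distinct digits from 1–9 sum between 6 and 24.

{1,7,9}; {2,6,9}; {2,7,8}; {3,5,9}; {3,6,8}; {4,5,8}; {4,6,7}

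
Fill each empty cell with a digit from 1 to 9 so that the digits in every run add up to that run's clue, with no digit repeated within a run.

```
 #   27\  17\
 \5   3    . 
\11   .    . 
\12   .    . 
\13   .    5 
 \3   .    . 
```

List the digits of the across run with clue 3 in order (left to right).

2, 1

3 in 2 cells must be {1,2}.
R1C2 = 5 − 3 = 2 completes the 5 across.
Given what's placed, R3C2 must be 3 to fit the 12 across and 17 down.
R4C1 = 13 − 5 = 8 completes the 13 across.
R5C2 = 1: the only remaining digit allowed by both the 3 across and the 17 down.
R2C2 = 17 − 11 = 6 completes the 17 down.
R3C1 = 12 − 3 = 9 completes the 12 across.
R5C1 = 3 − 1 = 2 completes the 3 across.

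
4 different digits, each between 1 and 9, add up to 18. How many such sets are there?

11

4 distinct digits from 1–9 sum between 10 and 30.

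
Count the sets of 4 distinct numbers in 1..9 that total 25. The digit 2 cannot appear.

5

4 distinct digits from 1–9 sum between 10 and 30.
Dropping sets that contain 2.
Enumerating: {1,7,8,9}, {3,5,8,9}, {3,6,7,9}, {4,5,7,9}, {4,6,7,8}.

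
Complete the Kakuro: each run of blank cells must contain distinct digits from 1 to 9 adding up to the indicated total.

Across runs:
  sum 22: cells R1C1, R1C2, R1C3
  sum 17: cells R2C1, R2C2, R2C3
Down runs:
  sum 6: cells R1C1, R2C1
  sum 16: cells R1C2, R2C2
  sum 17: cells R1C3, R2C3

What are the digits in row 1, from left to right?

16 in 2 cells must be {7,9}; 17 in 2 cells must be {8,9}.
The 22 across and the 6 down share only 5, so R1C1 = 5.
Given what's placed, R1C2 must be 9 to fit the 22 across and 16 down.
R1C3 = 22 − 14 = 8 completes the 22 across.
R2C1 = 6 − 5 = 1 completes the 6 down.
R2C2 = 16 − 9 = 7 completes the 16 down.
R2C3 = 17 − 8 = 9 completes the 17 across.

5 9 8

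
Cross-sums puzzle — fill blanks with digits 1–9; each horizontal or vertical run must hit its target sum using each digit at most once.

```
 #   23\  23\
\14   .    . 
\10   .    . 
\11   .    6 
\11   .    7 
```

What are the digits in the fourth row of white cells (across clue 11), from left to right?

4 7

R3C1 = 11 − 6 = 5 completes the 11 across.
R4C1 = 11 − 7 = 4 completes the 11 across.
Nothing is forced directly, so branch on R1C1, whose candidates are 6 or 8. If R1C1 = 8: then R1C2 would have to be in {6} for the 14 across but in {1,2,8,9} for the 23 down — contradiction. So R1C1 = 6.
R1C2 = 14 − 6 = 8 completes the 14 across.
R2C1 = 23 − 15 = 8 completes the 23 down.
R2C2 = 10 − 8 = 2 completes the 10 across.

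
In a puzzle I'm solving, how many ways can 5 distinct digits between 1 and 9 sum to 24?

5 distinct digits from 1–9 sum between 15 and 35.

11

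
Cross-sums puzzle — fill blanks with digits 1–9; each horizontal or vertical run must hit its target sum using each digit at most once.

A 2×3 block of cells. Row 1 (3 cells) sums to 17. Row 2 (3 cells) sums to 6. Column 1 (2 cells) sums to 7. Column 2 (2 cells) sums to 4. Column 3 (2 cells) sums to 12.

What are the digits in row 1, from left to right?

6 in 3 cells must be {1,2,3}; 4 in 2 cells must be {1,3}.
The 6 across and the 12 down share only 3, so (2,3) = 3.
(1,3) = 12 − 3 = 9 completes the 12 down.
Given what's placed, (2,2) must be 1 to fit the 6 across and 4 down.
(1,2) = 4 − 1 = 3 completes the 4 down.
(2,1) = 6 − 4 = 2 completes the 6 across.
(1,1) = 17 − 12 = 5 completes the 17 across.

5 3 9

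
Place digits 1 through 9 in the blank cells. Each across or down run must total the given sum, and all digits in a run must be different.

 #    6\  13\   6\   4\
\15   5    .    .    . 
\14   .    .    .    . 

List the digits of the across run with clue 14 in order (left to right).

4 in 2 cells must be {1,3}.
R2C1 = 6 − 5 = 1 completes the 6 down.
R2C4 = 3: the only remaining digit allowed by both the 14 across and the 4 down.
R1C4 = 4 − 3 = 1 completes the 4 down.
R1C3 = 2: the only remaining digit allowed by both the 15 across and the 6 down.
R2C3 = 6 − 2 = 4 completes the 6 down.
R1C2 = 15 − 8 = 7 completes the 15 across.
R2C2 = 14 − 8 = 6 completes the 14 across.

1 6 4 3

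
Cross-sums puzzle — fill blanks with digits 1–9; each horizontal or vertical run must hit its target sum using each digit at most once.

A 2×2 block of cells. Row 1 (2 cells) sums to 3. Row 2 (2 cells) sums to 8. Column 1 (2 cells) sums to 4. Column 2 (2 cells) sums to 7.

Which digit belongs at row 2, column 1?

3

3 in 2 cells must be {1,2}; 4 in 2 cells must be {1,3}.
The 3 across and the 4 down share only 1, so (1,1) = 1.
(1,2) = 3 − 1 = 2 completes the 3 across.
(2,1) = 4 − 1 = 3 completes the 4 down.
(2,2) = 8 − 3 = 5 completes the 8 across.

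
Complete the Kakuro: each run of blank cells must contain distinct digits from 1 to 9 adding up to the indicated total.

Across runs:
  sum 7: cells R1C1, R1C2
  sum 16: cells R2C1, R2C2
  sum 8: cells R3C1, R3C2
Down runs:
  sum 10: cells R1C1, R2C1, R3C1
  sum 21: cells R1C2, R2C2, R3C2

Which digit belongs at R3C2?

7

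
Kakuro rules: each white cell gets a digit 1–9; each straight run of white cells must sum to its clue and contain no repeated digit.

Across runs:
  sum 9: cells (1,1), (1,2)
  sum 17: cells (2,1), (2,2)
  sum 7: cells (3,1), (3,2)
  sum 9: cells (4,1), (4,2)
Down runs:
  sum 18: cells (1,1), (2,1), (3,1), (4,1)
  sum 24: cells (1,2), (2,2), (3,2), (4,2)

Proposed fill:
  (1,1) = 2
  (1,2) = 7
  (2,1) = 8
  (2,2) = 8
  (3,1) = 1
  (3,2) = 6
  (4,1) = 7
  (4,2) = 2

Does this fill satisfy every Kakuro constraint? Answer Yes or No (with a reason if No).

No — the across run (2,1)–(2,2) sums to 16, not 17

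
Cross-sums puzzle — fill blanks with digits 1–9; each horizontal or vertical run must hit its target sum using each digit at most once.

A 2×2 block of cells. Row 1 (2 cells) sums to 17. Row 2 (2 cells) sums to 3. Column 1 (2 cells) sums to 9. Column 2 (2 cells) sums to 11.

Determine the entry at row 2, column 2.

2

17 in 2 cells must be {8,9}; 3 in 2 cells must be {1,2}.
The 17 across and the 9 down share only 8, so (1,1) = 8.
(1,2) = 17 − 8 = 9 completes the 17 across.
(2,1) = 9 − 8 = 1 completes the 9 down.
(2,2) = 3 − 1 = 2 completes the 3 across.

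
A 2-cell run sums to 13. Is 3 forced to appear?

No

Counterexample: {4,9} sums to 13 without using 3.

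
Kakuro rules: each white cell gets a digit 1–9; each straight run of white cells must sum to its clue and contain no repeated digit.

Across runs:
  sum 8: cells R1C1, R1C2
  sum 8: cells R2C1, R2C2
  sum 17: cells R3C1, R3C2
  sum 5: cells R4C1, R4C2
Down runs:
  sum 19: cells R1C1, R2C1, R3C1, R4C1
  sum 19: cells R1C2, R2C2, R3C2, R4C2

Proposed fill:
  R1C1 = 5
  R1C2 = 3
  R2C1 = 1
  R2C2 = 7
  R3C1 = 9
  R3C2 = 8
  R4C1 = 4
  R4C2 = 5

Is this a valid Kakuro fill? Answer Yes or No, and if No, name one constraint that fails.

No — the across run R4C1–R4C2 sums to 9, not 5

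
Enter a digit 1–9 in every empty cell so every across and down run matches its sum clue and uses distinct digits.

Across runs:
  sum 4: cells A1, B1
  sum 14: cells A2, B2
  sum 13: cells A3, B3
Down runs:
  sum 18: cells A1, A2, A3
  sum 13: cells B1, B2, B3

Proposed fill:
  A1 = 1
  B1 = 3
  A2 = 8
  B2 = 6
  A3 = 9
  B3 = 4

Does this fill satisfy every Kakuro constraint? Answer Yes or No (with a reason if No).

Across: 1+3=4; 8+6=14; 9+4=13. Down: 1+8+9=18; 3+6+4=13. No digit repeats within any run.

Yes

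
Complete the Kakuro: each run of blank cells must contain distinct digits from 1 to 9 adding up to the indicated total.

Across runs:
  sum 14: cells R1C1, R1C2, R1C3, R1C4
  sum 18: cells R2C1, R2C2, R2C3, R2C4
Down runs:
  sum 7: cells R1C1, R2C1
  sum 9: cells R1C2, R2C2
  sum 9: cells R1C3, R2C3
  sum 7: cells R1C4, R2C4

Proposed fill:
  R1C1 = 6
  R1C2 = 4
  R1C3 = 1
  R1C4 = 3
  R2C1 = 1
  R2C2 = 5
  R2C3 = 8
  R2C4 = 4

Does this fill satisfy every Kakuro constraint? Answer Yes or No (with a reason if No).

Across: 6+4+1+3=14; 1+5+8+4=18. Down: 6+1=7; 4+5=9; 1+8=9; 3+4=7. No digit repeats within any run.

Yes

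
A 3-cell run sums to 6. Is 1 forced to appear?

The only way to make 6 from 3 distinct digits is {1,2,3}, which contains 1.

Yes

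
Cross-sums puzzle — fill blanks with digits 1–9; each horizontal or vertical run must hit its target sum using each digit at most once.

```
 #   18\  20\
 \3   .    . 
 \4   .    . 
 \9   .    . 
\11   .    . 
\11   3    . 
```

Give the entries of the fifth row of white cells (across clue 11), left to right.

3, 8

3 in 2 cells must be {1,2}; 4 in 2 cells must be {1,3}.
R2C1 = 1: the only remaining digit allowed by both the 4 across and the 18 down.
R2C2 = 4 − 1 = 3 completes the 4 across.
R5C2 = 11 − 3 = 8 completes the 11 across.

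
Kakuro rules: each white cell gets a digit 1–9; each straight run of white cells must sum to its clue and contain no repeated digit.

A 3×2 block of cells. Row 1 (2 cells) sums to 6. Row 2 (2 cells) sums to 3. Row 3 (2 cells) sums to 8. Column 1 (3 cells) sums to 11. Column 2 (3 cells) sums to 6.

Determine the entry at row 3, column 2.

3

3 in 2 cells must be {1,2}; 6 in 3 cells must be {1,2,3}.
Nothing is forced directly, so branch on (1,2), whose candidates are 1 or 2. If (1,2) = 1: that forces (1,1) = 5, (2,1) = 2, after which (2,2) would have to be in {1} for the 3 across but in {2,3} for the 6 down — contradiction. So (1,2) = 2.
(1,1) = 6 − 2 = 4 completes the 6 across.
Given what's placed, (2,2) must be 1 to fit the 3 across and 6 down.
(3,2) = 6 − 3 = 3 completes the 6 down.
(2,1) = 3 − 1 = 2 completes the 3 across.
(3,1) = 8 − 3 = 5 completes the 8 across.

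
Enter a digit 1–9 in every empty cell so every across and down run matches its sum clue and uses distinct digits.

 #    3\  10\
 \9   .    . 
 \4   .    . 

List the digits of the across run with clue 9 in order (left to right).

2 7

4 in 2 cells must be {1,3}; 3 in 2 cells must be {1,2}.
The 4 across and the 3 down share only 1, so R2C1 = 1.
R2C2 = 4 − 1 = 3 completes the 4 across.
R1C1 = 3 − 1 = 2 completes the 3 down.
R1C2 = 9 − 2 = 7 completes the 9 across.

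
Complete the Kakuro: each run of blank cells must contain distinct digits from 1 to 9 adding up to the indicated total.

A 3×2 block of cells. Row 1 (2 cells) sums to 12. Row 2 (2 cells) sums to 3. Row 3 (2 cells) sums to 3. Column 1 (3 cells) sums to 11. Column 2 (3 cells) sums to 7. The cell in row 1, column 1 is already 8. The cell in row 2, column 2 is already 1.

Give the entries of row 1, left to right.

8, 4

3 in 2 cells must be {1,2}; 7 in 3 cells must be {1,2,4}.
(1,2) = 12 − 8 = 4 completes the 12 across.
(2,1) = 3 − 1 = 2 completes the 3 across.
(3,1) = 11 − 10 = 1 completes the 11 down.
(3,2) = 3 − 1 = 2 completes the 3 across.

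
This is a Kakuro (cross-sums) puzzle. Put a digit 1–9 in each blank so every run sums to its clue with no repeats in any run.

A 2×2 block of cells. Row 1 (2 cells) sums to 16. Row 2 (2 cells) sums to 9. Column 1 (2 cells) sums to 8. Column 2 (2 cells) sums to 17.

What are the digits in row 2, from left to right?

16 in 2 cells must be {7,9}; 17 in 2 cells must be {8,9}.
The 16 across and the 8 down share only 7, so (1,1) = 7.
(1,2) = 16 − 7 = 9 completes the 16 across.
(2,1) = 8 − 7 = 1 completes the 8 down.
(2,2) = 9 − 1 = 8 completes the 9 across.

1 8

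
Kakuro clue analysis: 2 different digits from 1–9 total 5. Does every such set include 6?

No

Counterexample: {1,4} sums to 5 without using 6.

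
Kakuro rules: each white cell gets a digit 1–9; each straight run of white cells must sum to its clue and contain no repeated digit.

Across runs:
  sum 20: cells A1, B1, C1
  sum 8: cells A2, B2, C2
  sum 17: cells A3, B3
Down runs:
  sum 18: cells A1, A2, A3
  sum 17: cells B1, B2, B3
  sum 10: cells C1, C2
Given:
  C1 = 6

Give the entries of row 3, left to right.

8, 9

17 in 2 cells must be {8,9}.
C2 = 10 − 6 = 4 completes the 10 down.
No cell is forced outright now. A1 can only be 5 or 9 (the digits allowed by both its 20 across and its 18 down). If A1 = 5: that forces B1 = 9, after which A2 would have to be in {1,3} for the 8 across but in {4,6,7,9} for the 18 down — contradiction. So A1 = 9.
B1 = 20 − 15 = 5 completes the 20 across.
Given what's placed, B2 must be 3 to fit the 8 across and 17 down.
Given what's placed, A3 must be 8 to fit the 17 across and 18 down.
B3 = 17 − 8 = 9 completes the 17 across.
A2 = 8 − 7 = 1 completes the 8 across.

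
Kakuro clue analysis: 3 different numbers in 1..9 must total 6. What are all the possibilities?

{1,2,3}

3 distinct digits from 1–9 sum between 6 and 24.
Only one set works: {1,2,3}.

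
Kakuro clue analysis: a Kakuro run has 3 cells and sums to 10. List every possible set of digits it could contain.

{1,2,7}; {1,3,6}; {1,4,5}; {2,3,5}

3 distinct digits from 1–9 sum between 6 and 24.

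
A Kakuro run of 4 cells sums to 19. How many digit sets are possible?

11

4 distinct digits from 1–9 sum between 10 and 30.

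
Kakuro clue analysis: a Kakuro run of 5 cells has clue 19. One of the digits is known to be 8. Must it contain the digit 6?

No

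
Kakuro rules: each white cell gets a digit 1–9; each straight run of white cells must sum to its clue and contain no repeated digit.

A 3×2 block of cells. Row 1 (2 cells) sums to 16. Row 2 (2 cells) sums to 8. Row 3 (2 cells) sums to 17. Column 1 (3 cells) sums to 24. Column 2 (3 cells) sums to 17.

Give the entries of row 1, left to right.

16 in 2 cells must be {7,9}; 17 in 2 cells must be {8,9}; 24 in 3 cells must be {7,8,9}.
The 8 across and the 24 down share only 7, so (2,1) = 7.
(2,2) = 8 − 7 = 1 completes the 8 across.
Given what's placed, (3,2) must be 9 to fit the 17 across and 17 down.
(1,1) = 9: the only remaining digit allowed by both the 16 across and the 24 down.
(1,2) = 16 − 9 = 7 completes the 16 across.
(3,1) = 17 − 9 = 8 completes the 17 across.

9 7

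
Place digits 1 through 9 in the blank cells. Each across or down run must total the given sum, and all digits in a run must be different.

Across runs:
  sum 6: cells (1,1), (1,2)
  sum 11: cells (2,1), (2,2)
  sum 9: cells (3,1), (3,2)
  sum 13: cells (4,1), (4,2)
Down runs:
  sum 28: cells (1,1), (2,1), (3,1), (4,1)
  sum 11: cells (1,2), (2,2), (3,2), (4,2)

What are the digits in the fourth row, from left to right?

11 in 4 cells must be {1,2,3,5}.
Only 5 fits (4,2) under both its across sum 13 and down sum 11.
(4,1) = 13 − 5 = 8 completes the 13 across.

8 5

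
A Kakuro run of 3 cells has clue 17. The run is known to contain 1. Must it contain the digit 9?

Yes

The only way to make 17 from 3 distinct digits under that restriction is {1,7,9}, which contains 9.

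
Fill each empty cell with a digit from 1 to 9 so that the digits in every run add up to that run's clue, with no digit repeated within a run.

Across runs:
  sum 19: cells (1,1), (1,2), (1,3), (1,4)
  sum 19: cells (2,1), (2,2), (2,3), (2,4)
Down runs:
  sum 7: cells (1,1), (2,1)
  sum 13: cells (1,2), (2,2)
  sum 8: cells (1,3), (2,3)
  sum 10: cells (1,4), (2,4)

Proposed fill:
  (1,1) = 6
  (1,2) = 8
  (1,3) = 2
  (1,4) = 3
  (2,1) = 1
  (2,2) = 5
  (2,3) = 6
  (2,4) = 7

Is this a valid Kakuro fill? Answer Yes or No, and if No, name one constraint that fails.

Yes

Across: 6+8+2+3=19; 1+5+6+7=19. Down: 6+1=7; 8+5=13; 2+6=8; 3+7=10. No digit repeats within any run.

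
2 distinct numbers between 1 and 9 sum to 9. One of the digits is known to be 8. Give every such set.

{1,8}

2 distinct digits from 1–9 sum between 3 and 17.
Keeping only sets containing 8.
Only one set works: {1,8}.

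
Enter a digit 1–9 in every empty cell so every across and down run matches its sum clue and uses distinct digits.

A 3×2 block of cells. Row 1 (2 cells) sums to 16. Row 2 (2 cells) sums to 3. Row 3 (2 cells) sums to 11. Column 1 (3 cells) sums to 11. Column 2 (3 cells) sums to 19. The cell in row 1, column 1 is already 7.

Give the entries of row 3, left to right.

3 8

16 in 2 cells must be {7,9}; 3 in 2 cells must be {1,2}.
(1,2) = 16 − 7 = 9 completes the 16 across.
Given what's placed, (2,1) must be 1 to fit the 3 across and 11 down.
(2,2) = 3 − 1 = 2 completes the 3 across.
(3,1) = 11 − 8 = 3 completes the 11 down.
(3,2) = 11 − 3 = 8 completes the 11 across.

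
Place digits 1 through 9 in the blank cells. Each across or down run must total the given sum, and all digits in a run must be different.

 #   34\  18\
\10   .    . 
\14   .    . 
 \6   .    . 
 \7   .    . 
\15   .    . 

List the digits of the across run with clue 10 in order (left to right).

7 3

34 in 5 cells must be {4,6,7,8,9}.
Only 4 fits R3C1 under both its across sum 6 and down sum 34.
R3C2 = 6 − 4 = 2 completes the 6 across.
Given what's placed, R4C1 must be 6 to fit the 7 across and 34 down.
R4C2 = 7 − 6 = 1 completes the 7 across.
No cell is forced outright now. R2C1 can only be 8 or 9 (the digits allowed by both its 14 across and its 34 down). If R2C1 = 8: that forces R2C2 = 6, after which R5C2 would have to be in {6,7,8,9} for the 15 across but in {4,5} for the 18 down — contradiction. So R2C1 = 9.
R2C2 = 14 − 9 = 5 completes the 14 across.
Nothing is forced directly, so branch on R1C1, whose candidates are 7 or 8. If R1C1 = 8: then R1C2 would have to be in {2} for the 10 across but in {3,4,6,7} for the 18 down — contradiction. So R1C1 = 7.
R1C2 = 10 − 7 = 3 completes the 10 across.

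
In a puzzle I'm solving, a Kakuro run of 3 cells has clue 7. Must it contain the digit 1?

The only way to make 7 from 3 distinct digits is {1,2,4}, which contains 1.

Yes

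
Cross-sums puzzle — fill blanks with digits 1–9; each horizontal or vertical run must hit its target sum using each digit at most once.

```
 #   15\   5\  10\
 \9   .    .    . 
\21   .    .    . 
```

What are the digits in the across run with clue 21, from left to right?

9, 4, 8

The 9 across and the 15 down share only 6, so R1C1 = 6.
R2C1 = 15 − 6 = 9 completes the 15 down.
Given what's placed, R2C2 must be 4 to fit the 21 across and 5 down.
R2C3 = 21 − 13 = 8 completes the 21 across.
R1C2 = 5 − 4 = 1 completes the 5 down.
R1C3 = 9 − 7 = 2 completes the 9 across.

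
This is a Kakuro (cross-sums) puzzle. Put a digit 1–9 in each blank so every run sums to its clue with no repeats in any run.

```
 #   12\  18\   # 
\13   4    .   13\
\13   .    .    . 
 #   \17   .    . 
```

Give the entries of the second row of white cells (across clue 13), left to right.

8 1 4

17 in 2 cells must be {8,9}.
R1C2 = 13 − 4 = 9 completes the 13 across.
R2C1 = 12 − 4 = 8 completes the 12 down.
Given what's placed, R2C3 must be 4 to fit the 13 across and 13 down.
R3C2 = 8: the only remaining digit allowed by both the 17 across and the 18 down.
R3C3 = 17 − 8 = 9 completes the 17 across.
R2C2 = 13 − 12 = 1 completes the 13 across.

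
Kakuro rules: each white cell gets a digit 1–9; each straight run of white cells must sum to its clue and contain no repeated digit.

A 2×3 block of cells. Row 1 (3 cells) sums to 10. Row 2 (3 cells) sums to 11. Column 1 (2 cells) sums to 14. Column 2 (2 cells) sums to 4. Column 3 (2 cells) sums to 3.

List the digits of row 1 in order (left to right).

6, 3, 1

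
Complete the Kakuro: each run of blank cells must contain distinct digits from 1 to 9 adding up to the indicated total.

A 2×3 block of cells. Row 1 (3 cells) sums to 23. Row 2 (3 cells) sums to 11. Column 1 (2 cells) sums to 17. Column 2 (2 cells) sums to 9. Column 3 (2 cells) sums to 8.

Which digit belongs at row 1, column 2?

23 in 3 cells must be {6,8,9}; 17 in 2 cells must be {8,9}.
The 23 across and the 8 down share only 6, so (1,3) = 6.
The 11 across and the 17 down share only 8, so (2,1) = 8.
(2,3) = 8 − 6 = 2 completes the 8 down.
(1,1) = 17 − 8 = 9 completes the 17 down.
(1,2) = 23 − 15 = 8 completes the 23 across.
(2,2) = 11 − 10 = 1 completes the 11 across.

8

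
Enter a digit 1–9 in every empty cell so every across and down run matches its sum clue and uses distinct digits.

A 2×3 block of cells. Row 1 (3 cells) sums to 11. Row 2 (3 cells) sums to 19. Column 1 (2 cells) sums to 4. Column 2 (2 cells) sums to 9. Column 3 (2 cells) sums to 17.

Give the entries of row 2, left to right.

4 in 2 cells must be {1,3}; 17 in 2 cells must be {8,9}.
The 11 across and the 17 down share only 8, so (1,3) = 8.
The 19 across and the 4 down share only 3, so (2,1) = 3.
(2,2) = 7: the only remaining digit allowed by both the 19 across and the 9 down.
(2,3) = 19 − 10 = 9 completes the 19 across.
(1,1) = 4 − 3 = 1 completes the 4 down.
(1,2) = 11 − 9 = 2 completes the 11 across.

3, 7, 9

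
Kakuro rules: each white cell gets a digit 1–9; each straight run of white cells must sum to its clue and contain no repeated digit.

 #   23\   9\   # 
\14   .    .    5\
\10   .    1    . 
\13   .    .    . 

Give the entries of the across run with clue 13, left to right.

8 3 2

23 in 3 cells must be {6,8,9}.
Given what's placed, R2C1 must be 6 to fit the 10 across and 23 down.
R2C3 = 10 − 7 = 3 completes the 10 across.
R3C3 = 5 − 3 = 2 completes the 5 down.
R3C1 = 8: the only remaining digit allowed by both the 13 across and the 23 down.
R3C2 = 13 − 10 = 3 completes the 13 across.
R1C1 = 23 − 14 = 9 completes the 23 down.
R1C2 = 14 − 9 = 5 completes the 14 across.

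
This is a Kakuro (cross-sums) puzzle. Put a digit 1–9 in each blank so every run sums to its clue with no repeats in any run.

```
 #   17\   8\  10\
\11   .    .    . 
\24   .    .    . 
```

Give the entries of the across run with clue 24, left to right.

9 7 8

24 in 3 cells must be {7,8,9}; 17 in 2 cells must be {8,9}.
The 11 across and the 17 down share only 8, so R1C1 = 8.
R2C1 = 17 − 8 = 9 completes the 17 down.
Given what's placed, R2C2 must be 7 to fit the 24 across and 8 down.
R2C3 = 24 − 16 = 8 completes the 24 across.
R1C2 = 8 − 7 = 1 completes the 8 down.
R1C3 = 11 − 9 = 2 completes the 11 across.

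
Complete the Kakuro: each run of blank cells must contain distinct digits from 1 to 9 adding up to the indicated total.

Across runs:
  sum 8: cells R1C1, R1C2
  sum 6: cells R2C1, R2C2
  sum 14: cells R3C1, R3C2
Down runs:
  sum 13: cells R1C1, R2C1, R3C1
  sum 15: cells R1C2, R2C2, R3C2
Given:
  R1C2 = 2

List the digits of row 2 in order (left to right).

R1C1 = 8 − 2 = 6 completes the 8 across.
Given what's placed, R3C1 must be 5 to fit the 14 across and 13 down.
R3C2 = 14 − 5 = 9 completes the 14 across.
R2C1 = 13 − 11 = 2 completes the 13 down.
R2C2 = 6 − 2 = 4 completes the 6 across.

2 4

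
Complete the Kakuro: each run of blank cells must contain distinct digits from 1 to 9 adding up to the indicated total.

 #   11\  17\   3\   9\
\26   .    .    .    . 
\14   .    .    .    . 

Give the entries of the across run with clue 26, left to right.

17 in 2 cells must be {8,9}; 3 in 2 cells must be {1,2}.
Only 2 fits R1C3 under both its across sum 26 and down sum 3.
The 14 across and the 17 down share only 8, so R2C2 = 8.
R2C3 = 3 − 2 = 1 completes the 3 down.
R1C2 = 17 − 8 = 9 completes the 17 down.
No cell is forced outright now. R2C1 can only be 2 or 3 (the digits allowed by both its 14 across and its 11 down). If R2C1 = 2: then R1C1 would have to be in {7,8} for the 26 across but in {9} for the 11 down — contradiction. So R2C1 = 3.
R1C1 = 11 − 3 = 8 completes the 11 down.
R1C4 = 26 − 19 = 7 completes the 26 across.

8 9 2 7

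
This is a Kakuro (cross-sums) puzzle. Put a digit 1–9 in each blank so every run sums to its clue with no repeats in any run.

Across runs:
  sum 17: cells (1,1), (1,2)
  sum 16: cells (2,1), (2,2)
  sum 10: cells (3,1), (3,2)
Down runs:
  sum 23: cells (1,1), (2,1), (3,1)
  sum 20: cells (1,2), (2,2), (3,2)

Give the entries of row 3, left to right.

17 in 2 cells must be {8,9}; 16 in 2 cells must be {7,9}; 23 in 3 cells must be {6,8,9}.
The 16 across and the 23 down share only 9, so (2,1) = 9.
(2,2) = 16 − 9 = 7 completes the 16 across.
Given what's placed, (1,1) must be 8 to fit the 17 across and 23 down.
(1,2) = 17 − 8 = 9 completes the 17 across.
(3,1) = 23 − 17 = 6 completes the 23 down.
(3,2) = 10 − 6 = 4 completes the 10 across.

6, 4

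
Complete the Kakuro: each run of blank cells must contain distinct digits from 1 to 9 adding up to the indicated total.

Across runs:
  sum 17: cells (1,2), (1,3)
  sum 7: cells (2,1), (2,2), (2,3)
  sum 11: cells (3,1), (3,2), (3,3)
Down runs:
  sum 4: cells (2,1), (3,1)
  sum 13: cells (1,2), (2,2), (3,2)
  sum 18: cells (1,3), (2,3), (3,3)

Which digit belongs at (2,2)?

4

17 in 2 cells must be {8,9}; 7 in 3 cells must be {1,2,4}; 4 in 2 cells must be {1,3}.
Only 1 fits (2,1) under both its across sum 7 and down sum 4.
(3,1) = 4 − 1 = 3 completes the 4 down.
Nothing is forced directly, so branch on (1,2), whose candidates are 8 or 9. If (1,2) = 9: that forces (1,3) = 8, after which (2,2) would have to be in {2,4} for the 7 across but in {1,3} for the 13 down — contradiction. So (1,2) = 8.
(1,3) = 17 − 8 = 9 completes the 17 across.
No cell is forced outright now. (3,2) can only be 1 or 2 (the digits allowed by both its 11 across and its 13 down). If (3,2) = 2: then (2,2) would have to be in {2,4} for the 7 across but in {3} for the 13 down — contradiction. So (3,2) = 1.
(2,2) = 13 − 9 = 4 completes the 13 down.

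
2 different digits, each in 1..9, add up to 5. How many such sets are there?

2

2 distinct digits from 1–9 sum between 3 and 17.
Enumerating: {1,4}, {2,3}.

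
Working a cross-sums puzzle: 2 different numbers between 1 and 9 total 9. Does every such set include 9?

No

Counterexample: {1,8} sums to 9 without using 9.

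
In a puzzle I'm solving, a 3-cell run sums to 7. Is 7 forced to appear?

The only way to make 7 from 3 distinct digits is {1,2,4}, which does not contain 7.

No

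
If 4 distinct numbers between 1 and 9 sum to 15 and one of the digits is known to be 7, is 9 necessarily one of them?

No

Counterexample: {1,2,5,7} sums to 15 under that restriction without using 9.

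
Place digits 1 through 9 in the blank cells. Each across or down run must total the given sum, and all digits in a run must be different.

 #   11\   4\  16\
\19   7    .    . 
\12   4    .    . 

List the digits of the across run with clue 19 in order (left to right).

7 3 9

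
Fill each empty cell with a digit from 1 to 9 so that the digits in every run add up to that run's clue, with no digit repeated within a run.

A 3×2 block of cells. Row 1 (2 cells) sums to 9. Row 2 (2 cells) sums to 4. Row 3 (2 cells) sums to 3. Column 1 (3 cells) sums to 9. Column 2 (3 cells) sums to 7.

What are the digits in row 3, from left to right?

1 2

4 in 2 cells must be {1,3}; 3 in 2 cells must be {1,2}; 7 in 3 cells must be {1,2,4}.
The 4 across and the 7 down share only 1, so (2,2) = 1.
Given what's placed, (3,2) must be 2 to fit the 3 across and 7 down.
(1,2) = 7 − 3 = 4 completes the 7 down.
(2,1) = 4 − 1 = 3 completes the 4 across.
(3,1) = 3 − 2 = 1 completes the 3 across.
(1,1) = 9 − 4 = 5 completes the 9 across.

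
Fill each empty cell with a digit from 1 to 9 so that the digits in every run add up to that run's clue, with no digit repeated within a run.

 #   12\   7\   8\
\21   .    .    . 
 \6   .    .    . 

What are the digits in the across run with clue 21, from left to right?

6 in 3 cells must be {1,2,3}.
The 6 across and the 12 down share only 3, so R2C1 = 3.
R1C1 = 12 − 3 = 9 completes the 12 down.
Nothing is forced directly, so branch on R1C2, whose candidates are 4 or 5. If R1C2 = 4: then R1C3 would have to be in {8} for the 21 across but in {1,2,3,5,6,7} for the 8 down — contradiction. So R1C2 = 5.
R1C3 = 21 − 14 = 7 completes the 21 across.
R2C2 = 7 − 5 = 2 completes the 7 down.
R2C3 = 6 − 5 = 1 completes the 6 across.

9 5 7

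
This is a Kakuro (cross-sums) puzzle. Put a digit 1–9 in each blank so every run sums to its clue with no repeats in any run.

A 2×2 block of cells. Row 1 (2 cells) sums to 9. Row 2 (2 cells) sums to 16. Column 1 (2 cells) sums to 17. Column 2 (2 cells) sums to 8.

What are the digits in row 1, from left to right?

16 in 2 cells must be {7,9}; 17 in 2 cells must be {8,9}.
The 9 across and the 17 down share only 8, so (1,1) = 8.
(1,2) = 9 − 8 = 1 completes the 9 across.
(2,1) = 17 − 8 = 9 completes the 17 down.
(2,2) = 16 − 9 = 7 completes the 16 across.

8 1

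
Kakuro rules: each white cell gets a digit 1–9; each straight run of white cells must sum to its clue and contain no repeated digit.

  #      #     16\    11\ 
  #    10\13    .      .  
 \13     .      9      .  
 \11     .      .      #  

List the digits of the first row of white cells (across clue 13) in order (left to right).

R2C3 = 3: the only remaining digit allowed by both the 13 across and the 11 down.
R1C3 = 11 − 3 = 8 completes the 11 down.
R2C1 = 13 − 12 = 1 completes the 13 across.
R3C1 = 10 − 1 = 9 completes the 10 down.
R3C2 = 11 − 9 = 2 completes the 11 across.
R1C2 = 13 − 8 = 5 completes the 13 across.

5 8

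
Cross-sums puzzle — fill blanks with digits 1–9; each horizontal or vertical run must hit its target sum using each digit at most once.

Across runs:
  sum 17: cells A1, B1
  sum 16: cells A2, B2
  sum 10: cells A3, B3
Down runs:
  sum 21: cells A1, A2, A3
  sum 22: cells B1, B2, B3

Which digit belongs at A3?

17 in 2 cells must be {8,9}; 16 in 2 cells must be {7,9}.
Nothing is forced directly, so branch on A2, whose candidates are 7 or 9. If A2 = 7: that forces B2 = 9, B1 = 8, after which B3 would have to be in {1,2,3,4,6,7,8,9} for the 10 across but in {5} for the 22 down — contradiction. So A2 = 9.
Given what's placed, A1 must be 8 to fit the 17 across and 21 down.
B1 = 17 − 8 = 9 completes the 17 across.
B2 = 16 − 9 = 7 completes the 16 across.
A3 = 21 − 17 = 4 completes the 21 down.
B3 = 10 − 4 = 6 completes the 10 across.

4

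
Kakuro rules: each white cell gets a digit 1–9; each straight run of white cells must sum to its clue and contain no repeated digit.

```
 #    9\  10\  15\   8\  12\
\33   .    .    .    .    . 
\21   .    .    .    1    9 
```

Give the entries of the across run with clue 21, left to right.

R1C4 = 8 − 1 = 7 completes the 8 down.
R1C5 = 12 − 9 = 3 completes the 12 down.
Given what's placed, R2C3 must be 6 to fit the 21 across and 15 down.
R1C3 = 15 − 6 = 9 completes the 15 down.
Nothing is forced directly, so branch on R2C1, whose candidates are 2 or 3. If R2C1 = 2: then R1C1 would have to be in {6,8} for the 33 across but in {7} for the 9 down — contradiction. So R2C1 = 3.
R1C1 = 9 − 3 = 6 completes the 9 down.
R1C2 = 33 − 25 = 8 completes the 33 across.
R2C2 = 21 − 19 = 2 completes the 21 across.

3 2 6 1 9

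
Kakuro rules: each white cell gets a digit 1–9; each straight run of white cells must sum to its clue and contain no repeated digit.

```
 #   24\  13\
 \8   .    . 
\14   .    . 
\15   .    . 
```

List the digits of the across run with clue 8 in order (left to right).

24 in 3 cells must be {7,8,9}.
The 8 across and the 24 down share only 7, so R1C1 = 7.
R1C2 = 8 − 7 = 1 completes the 8 across.
Nothing is forced directly, so branch on R2C1, whose candidates are 8 or 9. If R2C1 = 8: then R2C2 would have to be in {6} for the 14 across but in {3,4,5,7,8,9} for the 13 down — contradiction. So R2C1 = 9.
R2C2 = 14 − 9 = 5 completes the 14 across.
R3C1 = 24 − 16 = 8 completes the 24 down.
R3C2 = 15 − 8 = 7 completes the 15 across.

7 1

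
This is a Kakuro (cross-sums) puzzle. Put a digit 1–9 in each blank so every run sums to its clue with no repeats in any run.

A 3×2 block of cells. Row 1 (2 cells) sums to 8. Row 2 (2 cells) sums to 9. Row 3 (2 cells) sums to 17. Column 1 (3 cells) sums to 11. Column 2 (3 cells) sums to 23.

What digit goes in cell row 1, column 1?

2

17 in 2 cells must be {8,9}; 23 in 3 cells must be {6,8,9}.
The 8 across and the 23 down share only 6, so (1,2) = 6.
Given what's placed, (2,2) must be 8 to fit the 9 across and 23 down.
(3,1) = 8: only digit in both the 17-across and 11-down candidate sets.
(3,2) = 17 − 8 = 9 completes the 17 across.
(1,1) = 8 − 6 = 2 completes the 8 across.
(2,1) = 9 − 8 = 1 completes the 9 across.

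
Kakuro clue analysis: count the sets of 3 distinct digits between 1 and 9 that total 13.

3 distinct digits from 1–9 sum between 6 and 24.

7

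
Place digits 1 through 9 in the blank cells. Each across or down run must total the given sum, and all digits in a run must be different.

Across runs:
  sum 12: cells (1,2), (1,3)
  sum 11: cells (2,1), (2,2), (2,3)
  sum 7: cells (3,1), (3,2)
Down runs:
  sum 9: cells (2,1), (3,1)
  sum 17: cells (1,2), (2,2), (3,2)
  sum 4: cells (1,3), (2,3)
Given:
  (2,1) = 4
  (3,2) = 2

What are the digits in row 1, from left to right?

9 3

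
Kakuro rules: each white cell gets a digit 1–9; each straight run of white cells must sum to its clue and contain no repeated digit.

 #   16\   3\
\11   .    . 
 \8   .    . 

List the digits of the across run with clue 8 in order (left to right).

7, 1

16 in 2 cells must be {7,9}; 3 in 2 cells must be {1,2}.
The 11 across and the 3 down share only 2, so R1C2 = 2.
The 8 across and the 16 down share only 7, so R2C1 = 7.
R2C2 = 8 − 7 = 1 completes the 8 across.
R1C1 = 11 − 2 = 9 completes the 11 across.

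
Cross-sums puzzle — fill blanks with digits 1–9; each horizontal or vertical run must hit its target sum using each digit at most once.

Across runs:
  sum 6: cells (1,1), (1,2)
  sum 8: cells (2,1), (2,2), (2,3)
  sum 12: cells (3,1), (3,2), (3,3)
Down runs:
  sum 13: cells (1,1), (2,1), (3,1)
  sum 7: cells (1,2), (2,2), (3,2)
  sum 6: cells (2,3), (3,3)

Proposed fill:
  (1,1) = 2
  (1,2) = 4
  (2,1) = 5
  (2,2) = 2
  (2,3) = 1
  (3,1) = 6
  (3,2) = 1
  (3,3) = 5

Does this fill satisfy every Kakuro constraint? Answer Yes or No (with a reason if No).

Yes

Across: 2+4=6; 5+2+1=8; 6+1+5=12. Down: 2+5+6=13; 4+2+1=7; 1+5=6. No digit repeats within any run.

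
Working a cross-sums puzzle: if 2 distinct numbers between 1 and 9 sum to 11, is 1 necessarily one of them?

Counterexample: {2,9} sums to 11 without using 1.

No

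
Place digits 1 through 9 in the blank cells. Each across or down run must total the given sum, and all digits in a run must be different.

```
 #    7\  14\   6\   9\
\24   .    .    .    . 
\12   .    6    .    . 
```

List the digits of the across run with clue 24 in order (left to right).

R1C2 = 14 − 6 = 8 completes the 14 down.
Nothing is forced directly, so branch on R2C4, whose candidates are 1 or 2 or 3. If R2C4 = 1: then R1C4 would have to be in {1,2,3,4,5,6,7,9} for the 24 across but in {8} for the 9 down — contradiction. If R2C4 = 3: that forces R1C4 = 6, R1C3 = 1, after which R2C3 would have to be in {1,2} for the 12 across but in {5} for the 6 down — contradiction. So R2C4 = 2.
R1C4 = 9 − 2 = 7 completes the 9 down.
R2C3 = 1: the only remaining digit allowed by both the 12 across and the 6 down.
R1C3 = 6 − 1 = 5 completes the 6 down.
R2C1 = 12 − 9 = 3 completes the 12 across.
R1C1 = 24 − 20 = 4 completes the 24 across.

4 8 5 7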